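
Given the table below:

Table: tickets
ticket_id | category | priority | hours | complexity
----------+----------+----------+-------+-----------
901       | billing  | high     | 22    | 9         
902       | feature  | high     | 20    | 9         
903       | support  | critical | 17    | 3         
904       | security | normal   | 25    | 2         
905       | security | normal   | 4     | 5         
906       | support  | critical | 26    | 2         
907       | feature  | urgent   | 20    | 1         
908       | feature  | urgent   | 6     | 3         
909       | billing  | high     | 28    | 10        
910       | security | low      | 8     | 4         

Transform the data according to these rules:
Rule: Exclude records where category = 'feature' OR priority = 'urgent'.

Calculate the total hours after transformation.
130

Step 1: Find records where category = 'feature' OR priority = 'urgent'
Step 2: 3 records match, summing to 46
Step 3: Original sum: 176
Step 4: Remaining sum = 176 - 46 = 130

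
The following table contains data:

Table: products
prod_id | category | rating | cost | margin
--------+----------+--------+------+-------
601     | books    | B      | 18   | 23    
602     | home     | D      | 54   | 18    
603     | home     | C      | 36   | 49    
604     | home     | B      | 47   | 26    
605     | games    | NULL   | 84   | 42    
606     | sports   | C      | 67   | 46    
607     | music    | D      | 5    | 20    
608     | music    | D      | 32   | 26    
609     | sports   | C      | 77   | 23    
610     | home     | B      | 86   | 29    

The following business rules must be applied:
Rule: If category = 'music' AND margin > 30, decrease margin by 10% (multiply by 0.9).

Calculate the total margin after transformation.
302

Step 1: Find records where category = 'music' AND margin > 30
Step 2: 0 records match, summing to 0
Step 3: After multiplier: 0 × 0.9 = 0.0
Step 4: Unaffected records sum: 302
Step 5: Final sum = 0.0 + 302 = 302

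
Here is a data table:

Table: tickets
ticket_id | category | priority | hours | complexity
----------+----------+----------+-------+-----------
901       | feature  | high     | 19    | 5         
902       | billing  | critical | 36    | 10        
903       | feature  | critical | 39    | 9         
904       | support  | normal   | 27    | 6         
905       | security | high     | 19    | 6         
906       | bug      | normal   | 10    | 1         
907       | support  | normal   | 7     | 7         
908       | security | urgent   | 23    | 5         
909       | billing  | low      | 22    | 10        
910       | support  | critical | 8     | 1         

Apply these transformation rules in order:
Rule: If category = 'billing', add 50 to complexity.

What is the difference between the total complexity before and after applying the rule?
100

Step 1: Original sum of complexity = 60
Step 2: 2 records have category = 'billing'
Step 3: Each affected record changes by 50
Step 4: Total change = 2 × 50 = 100
Step 5: New sum = 60 + 100 = 160
Step 6: Difference = |160 - 60| = 100
        (Sum increased by 100)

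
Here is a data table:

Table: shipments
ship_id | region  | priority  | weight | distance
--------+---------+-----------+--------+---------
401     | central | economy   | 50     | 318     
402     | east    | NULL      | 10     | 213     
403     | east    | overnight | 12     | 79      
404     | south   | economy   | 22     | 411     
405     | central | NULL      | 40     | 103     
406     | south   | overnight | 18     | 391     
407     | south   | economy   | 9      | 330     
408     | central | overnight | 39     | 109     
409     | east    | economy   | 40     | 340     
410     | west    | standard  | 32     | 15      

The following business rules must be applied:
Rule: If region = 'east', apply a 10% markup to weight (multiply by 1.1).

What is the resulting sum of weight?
278.2

Step 1: Records with region = 'east' have total weight = 62
Step 2: Apply multiplier: 62 × 1.1 = 68.2
Step 3: Other records total: 210
Step 4: Final sum = 68.2 + 210 = 278.2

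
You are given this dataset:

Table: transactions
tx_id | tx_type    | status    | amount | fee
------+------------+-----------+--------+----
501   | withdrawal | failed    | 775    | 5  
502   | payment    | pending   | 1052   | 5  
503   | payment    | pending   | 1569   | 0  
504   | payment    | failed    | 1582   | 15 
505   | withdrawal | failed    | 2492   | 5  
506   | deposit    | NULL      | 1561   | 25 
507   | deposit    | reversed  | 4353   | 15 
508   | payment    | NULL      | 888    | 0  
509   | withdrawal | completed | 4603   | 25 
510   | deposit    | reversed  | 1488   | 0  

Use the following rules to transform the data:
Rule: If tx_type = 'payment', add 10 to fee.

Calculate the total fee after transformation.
135

Step 1: Count records where tx_type = 'payment': 4
Step 2: Total bonus added: 4 × 10 = 40
Step 3: Original sum of fee: 95
Step 4: Final sum = 95 + 40 = 135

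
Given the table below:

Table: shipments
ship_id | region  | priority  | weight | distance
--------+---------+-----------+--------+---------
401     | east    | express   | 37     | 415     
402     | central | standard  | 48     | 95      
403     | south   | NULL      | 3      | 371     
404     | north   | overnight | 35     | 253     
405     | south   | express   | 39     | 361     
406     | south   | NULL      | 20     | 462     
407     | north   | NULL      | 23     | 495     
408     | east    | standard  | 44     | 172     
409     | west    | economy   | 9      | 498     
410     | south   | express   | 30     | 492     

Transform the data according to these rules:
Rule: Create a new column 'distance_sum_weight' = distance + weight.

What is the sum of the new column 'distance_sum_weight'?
3902

Step 1: For each record, compute distance + weight
Example calculations:
  415 + 37 = 452
  95 + 48 = 143
  371 + 3 = 374
  ...
Step 2: Sum all derived values
Step 3: Total = 3902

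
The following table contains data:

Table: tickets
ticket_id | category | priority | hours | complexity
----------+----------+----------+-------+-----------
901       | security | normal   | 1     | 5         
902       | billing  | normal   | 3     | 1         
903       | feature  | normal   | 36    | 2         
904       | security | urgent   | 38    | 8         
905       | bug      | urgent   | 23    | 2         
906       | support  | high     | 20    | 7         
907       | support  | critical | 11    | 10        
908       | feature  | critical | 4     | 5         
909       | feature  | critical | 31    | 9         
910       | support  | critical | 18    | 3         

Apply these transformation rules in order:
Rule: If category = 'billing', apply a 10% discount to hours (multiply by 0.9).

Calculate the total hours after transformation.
184.7

Step 1: Records with category = 'billing' have total hours = 3
Step 2: Apply multiplier: 3 × 0.9 = 2.7
Step 3: Other records total: 182
Step 4: Final sum = 2.7 + 182 = 184.7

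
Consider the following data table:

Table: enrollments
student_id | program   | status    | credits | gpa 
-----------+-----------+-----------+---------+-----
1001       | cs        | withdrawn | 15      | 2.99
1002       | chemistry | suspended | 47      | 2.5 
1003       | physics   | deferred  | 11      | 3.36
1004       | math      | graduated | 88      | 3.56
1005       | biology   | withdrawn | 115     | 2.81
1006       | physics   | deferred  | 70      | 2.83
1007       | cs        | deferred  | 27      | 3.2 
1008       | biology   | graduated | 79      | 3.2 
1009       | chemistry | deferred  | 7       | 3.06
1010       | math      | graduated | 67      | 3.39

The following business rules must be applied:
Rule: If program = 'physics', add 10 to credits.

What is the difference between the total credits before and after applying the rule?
20

Step 1: Original sum of credits = 526
Step 2: 2 records have program = 'physics'
Step 3: Each affected record changes by 10
Step 4: Total change = 2 × 10 = 20
Step 5: New sum = 526 + 20 = 546
Step 6: Difference = |546 - 526| = 20
        (Sum increased by 20)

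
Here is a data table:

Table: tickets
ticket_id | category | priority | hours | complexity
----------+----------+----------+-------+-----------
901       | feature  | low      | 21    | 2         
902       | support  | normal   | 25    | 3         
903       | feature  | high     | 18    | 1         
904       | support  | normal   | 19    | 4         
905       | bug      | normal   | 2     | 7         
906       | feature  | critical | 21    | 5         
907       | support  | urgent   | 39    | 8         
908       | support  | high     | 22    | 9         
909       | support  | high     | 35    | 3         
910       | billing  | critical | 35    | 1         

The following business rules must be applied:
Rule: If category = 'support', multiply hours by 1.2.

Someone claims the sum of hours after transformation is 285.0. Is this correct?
No, the correct result is 265.0.

Step 1: Calculate the correct sum after transformation
Step 2: Apply multiplier 1.2 to records where category = 'support'
Step 3: Correct result = 265.0
Step 4: Claimed result = 285.0
Step 5: 265.0 ≠ 285.0
Conclusion: The claimed result is incorrect. The correct answer is 265.0.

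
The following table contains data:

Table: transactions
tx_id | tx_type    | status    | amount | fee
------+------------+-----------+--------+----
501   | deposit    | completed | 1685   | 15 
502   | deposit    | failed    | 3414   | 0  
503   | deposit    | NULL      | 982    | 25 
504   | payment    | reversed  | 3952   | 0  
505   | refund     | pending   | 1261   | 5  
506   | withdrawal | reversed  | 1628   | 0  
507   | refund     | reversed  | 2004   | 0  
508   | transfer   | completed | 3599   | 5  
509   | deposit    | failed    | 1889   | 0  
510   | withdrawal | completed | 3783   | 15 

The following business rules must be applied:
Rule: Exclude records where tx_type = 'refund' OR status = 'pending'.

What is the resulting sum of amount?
20932

Step 1: Find records where tx_type = 'refund' OR status = 'pending'
Step 2: 2 records match, summing to 3265
Step 3: Original sum: 24197
Step 4: Remaining sum = 24197 - 3265 = 20932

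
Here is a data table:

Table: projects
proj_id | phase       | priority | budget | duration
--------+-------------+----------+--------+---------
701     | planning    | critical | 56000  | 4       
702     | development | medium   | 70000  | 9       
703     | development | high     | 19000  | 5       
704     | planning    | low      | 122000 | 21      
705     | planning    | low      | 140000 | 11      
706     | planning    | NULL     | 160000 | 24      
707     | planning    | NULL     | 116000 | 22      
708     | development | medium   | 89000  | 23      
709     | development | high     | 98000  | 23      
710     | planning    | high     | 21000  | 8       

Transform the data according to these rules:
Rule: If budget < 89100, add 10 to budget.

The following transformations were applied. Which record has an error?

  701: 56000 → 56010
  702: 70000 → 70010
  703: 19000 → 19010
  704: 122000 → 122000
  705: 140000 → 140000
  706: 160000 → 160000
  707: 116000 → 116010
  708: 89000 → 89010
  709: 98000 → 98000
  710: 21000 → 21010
Record 707 has an error. The correct transformed value should be 116000, not 116010.

Step 1: Check each record against the rule
Step 2: Record 707 has budget = 116000
Step 3: Since 116000 >= 89100, the bonus should not have been applied
Step 4: Correct value = 116000, but claimed value = 116010
Conclusion: Record 707 has the error.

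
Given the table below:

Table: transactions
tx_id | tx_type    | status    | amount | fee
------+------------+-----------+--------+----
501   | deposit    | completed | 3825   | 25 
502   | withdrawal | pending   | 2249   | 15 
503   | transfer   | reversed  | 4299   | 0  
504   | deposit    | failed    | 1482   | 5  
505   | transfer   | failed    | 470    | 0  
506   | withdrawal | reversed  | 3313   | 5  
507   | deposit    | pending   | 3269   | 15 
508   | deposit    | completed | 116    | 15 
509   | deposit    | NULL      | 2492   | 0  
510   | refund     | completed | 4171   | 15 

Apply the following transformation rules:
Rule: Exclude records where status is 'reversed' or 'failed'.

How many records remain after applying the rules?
6

Step 1: Count records to exclude
  - 2 (reversed) + 2 (failed) = 4 records
Step 2: Total records: 10
Step 3: Remaining = 10 - 4 = 6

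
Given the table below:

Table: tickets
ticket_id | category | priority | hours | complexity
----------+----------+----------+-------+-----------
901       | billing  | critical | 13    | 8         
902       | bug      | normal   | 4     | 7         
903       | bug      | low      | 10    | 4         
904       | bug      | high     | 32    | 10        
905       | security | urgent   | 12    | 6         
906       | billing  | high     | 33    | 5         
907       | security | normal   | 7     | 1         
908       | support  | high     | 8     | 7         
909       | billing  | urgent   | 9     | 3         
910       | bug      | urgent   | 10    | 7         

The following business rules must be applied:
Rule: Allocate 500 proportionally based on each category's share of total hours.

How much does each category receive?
billing: 199.28, bug: 202.9, security: 68.84, support: 28.99

Step 1: Calculate total hours = 138
Step 2: Calculate each category's proportion:
  billing: 55/138 = 39.86% → 199.28
  bug: 56/138 = 40.58% → 202.9
  security: 19/138 = 13.77% → 68.84
  support: 8/138 = 5.80% → 28.99
Step 3: Verify: sum of allocations ≈ 500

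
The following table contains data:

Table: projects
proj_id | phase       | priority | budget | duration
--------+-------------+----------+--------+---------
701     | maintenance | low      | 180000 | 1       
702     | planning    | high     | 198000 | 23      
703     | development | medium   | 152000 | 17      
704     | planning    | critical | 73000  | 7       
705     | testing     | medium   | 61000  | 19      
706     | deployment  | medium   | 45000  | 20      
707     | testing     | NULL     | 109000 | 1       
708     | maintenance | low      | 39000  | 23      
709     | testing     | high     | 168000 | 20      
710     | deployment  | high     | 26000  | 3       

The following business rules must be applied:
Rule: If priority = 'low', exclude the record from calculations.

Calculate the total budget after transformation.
832000

Step 1: Identify records where priority = 'low'
Step 2: The excluded records sum to 219000
Step 3: Original total budget = 1051000
Step 4: Remaining total = 1051000 - 219000 = 832000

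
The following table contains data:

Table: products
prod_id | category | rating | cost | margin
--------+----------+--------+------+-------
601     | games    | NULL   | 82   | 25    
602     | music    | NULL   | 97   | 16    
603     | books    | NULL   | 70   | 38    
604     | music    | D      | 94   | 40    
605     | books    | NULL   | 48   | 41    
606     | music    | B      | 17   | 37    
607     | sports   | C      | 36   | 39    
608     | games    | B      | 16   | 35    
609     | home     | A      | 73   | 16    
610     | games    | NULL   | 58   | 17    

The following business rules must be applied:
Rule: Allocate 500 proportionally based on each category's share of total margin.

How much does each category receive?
books: 129.93, games: 126.64, home: 26.32, music: 152.96, sports: 64.14

Step 1: Calculate total margin = 304
Step 2: Calculate each category's proportion:
  books: 79/304 = 25.99% → 129.93
  games: 77/304 = 25.33% → 126.64
  home: 16/304 = 5.26% → 26.32
  music: 93/304 = 30.59% → 152.96
  sports: 39/304 = 12.83% → 64.14
Step 3: Verify: sum of allocations ≈ 500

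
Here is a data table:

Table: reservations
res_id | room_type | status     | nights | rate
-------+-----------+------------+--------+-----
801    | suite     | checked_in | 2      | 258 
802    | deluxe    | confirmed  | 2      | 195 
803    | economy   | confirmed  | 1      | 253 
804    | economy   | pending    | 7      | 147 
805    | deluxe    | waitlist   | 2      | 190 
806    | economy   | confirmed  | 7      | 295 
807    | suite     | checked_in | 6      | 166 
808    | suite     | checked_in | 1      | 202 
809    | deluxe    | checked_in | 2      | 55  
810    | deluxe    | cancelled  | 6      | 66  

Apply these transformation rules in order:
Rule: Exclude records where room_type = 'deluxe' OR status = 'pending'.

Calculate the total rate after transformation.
1174

Step 1: Find records where room_type = 'deluxe' OR status = 'pending'
Step 2: 5 records match, summing to 653
Step 3: Original sum: 1827
Step 4: Remaining sum = 1827 - 653 = 1174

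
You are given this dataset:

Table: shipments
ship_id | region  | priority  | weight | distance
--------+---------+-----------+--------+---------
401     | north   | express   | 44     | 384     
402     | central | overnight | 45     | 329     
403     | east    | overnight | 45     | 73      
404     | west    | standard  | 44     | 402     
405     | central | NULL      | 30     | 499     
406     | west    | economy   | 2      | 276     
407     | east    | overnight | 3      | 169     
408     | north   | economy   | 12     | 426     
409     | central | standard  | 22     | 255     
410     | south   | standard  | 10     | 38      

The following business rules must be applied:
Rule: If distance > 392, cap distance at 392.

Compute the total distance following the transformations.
2700

Step 1: 3 records have distance > 392
Step 2: These records originally summed to 1327
Step 3: After capping: 3 × 392 = 1176
Step 4: Unaffected records sum: 1524
Step 5: Final sum = 1176 + 1524 = 2700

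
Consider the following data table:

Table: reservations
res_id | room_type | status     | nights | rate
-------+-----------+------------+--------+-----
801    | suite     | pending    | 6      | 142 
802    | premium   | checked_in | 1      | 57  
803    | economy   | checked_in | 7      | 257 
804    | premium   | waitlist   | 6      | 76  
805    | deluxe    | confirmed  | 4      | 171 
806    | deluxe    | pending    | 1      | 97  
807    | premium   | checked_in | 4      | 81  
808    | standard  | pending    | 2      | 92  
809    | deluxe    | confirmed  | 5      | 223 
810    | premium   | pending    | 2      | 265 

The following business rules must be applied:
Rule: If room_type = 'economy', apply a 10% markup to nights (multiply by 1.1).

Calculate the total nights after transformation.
38.7

Step 1: Records with room_type = 'economy' have total nights = 7
Step 2: Apply multiplier: 7 × 1.1 = 7.7
Step 3: Other records total: 31
Step 4: Final sum = 7.7 + 31 = 38.7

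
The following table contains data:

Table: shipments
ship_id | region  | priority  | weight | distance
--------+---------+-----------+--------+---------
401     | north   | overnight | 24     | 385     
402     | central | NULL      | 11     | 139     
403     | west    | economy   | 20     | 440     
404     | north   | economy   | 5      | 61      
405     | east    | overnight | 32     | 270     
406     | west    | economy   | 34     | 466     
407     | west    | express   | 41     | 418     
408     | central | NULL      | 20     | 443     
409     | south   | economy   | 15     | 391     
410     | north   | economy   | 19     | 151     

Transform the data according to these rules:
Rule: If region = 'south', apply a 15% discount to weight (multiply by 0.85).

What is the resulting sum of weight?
218.75

Step 1: Records with region = 'south' have total weight = 15
Step 2: Apply multiplier: 15 × 0.85 = 12.75
Step 3: Other records total: 206
Step 4: Final sum = 12.75 + 206 = 218.75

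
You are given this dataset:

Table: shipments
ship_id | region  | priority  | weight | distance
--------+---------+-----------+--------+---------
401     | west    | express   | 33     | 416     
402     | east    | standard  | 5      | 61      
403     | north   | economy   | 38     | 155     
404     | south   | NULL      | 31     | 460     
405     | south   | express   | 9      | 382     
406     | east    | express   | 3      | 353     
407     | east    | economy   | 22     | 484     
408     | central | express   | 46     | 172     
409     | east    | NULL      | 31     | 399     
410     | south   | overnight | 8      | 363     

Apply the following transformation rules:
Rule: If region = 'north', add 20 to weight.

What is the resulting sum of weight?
246

Step 1: Count records where region = 'north': 1
Step 2: Total bonus added: 1 × 20 = 20
Step 3: Original sum of weight: 226
Step 4: Final sum = 226 + 20 = 246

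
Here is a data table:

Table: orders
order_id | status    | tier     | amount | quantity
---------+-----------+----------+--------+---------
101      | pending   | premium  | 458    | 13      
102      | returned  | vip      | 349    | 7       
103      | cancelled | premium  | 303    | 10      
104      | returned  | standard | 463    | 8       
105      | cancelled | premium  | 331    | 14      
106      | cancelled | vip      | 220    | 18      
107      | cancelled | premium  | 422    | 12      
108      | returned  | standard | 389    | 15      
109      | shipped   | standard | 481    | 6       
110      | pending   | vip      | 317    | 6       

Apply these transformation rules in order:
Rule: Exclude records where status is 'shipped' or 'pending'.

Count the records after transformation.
7

Step 1: Count records to exclude
  - 1 (shipped) + 2 (pending) = 3 records
Step 2: Total records: 10
Step 3: Remaining = 10 - 3 = 7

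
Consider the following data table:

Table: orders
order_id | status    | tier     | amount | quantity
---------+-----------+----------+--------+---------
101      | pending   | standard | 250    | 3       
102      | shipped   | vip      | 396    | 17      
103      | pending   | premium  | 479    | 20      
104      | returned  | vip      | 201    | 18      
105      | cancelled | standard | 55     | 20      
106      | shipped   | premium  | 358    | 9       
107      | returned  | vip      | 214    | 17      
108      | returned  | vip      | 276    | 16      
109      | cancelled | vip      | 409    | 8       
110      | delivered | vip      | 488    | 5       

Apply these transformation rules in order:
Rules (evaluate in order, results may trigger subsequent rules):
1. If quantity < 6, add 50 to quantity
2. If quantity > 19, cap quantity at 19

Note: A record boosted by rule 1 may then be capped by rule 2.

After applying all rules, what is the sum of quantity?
161

Step 1: Apply rule 1 to records with quantity < 6
  - 2 records get bonus of 50
  - Of these, 2 records then exceed 19 and get capped
Step 2: Apply rule 2 to records with quantity > 19
  - 2 records (original) are capped
Step 3: Calculate final sum = 161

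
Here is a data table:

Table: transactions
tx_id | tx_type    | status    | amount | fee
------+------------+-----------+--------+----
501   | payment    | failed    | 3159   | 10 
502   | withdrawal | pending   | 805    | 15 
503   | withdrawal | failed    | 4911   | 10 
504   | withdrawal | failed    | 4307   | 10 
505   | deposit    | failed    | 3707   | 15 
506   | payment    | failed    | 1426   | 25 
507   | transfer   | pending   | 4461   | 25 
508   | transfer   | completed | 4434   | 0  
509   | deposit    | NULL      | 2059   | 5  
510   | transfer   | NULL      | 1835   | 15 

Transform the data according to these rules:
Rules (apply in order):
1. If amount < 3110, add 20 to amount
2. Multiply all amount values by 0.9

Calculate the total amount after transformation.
28065.6

Step 1: Apply Rule 1 - Add 20 to records with amount < 3110
  - 4 records affected: 6125 + (4 × 20) = 6205
  - Unaffected records: 24979
  - Sum after Rule 1: 31184
Step 2: Apply Rule 2 - Multiply all by 0.9
  - 31184 × 0.9 = 28065.6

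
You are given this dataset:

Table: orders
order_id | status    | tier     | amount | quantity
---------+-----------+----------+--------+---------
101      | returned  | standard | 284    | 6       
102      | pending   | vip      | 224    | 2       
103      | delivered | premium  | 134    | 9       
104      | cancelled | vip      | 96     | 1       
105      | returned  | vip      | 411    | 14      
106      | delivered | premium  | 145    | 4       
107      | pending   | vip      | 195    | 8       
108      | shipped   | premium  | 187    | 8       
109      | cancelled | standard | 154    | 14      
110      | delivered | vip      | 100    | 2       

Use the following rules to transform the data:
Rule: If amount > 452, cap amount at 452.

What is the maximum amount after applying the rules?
411

Step 1: Original maximum amount = 411
Step 2: Check cap of 452 against maximum
Step 3: No records exceed the cap (max 411 <= cap 452), so no capping applies
Step 4: Maximum after transformation = 411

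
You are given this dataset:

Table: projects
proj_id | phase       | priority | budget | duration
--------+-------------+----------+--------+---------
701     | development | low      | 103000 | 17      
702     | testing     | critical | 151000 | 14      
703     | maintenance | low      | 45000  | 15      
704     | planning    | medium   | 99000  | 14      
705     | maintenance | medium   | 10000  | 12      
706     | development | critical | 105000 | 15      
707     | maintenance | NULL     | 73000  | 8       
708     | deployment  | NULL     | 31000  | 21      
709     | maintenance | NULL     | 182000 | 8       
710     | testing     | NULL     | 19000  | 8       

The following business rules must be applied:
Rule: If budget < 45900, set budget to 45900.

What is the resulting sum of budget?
896600

Step 1: 4 records have budget < 45900
Step 2: These records originally summed to 105000
Step 3: After setting to minimum: 4 × 45900 = 183600
Step 4: Unaffected records sum: 713000
Step 5: Final sum = 183600 + 713000 = 896600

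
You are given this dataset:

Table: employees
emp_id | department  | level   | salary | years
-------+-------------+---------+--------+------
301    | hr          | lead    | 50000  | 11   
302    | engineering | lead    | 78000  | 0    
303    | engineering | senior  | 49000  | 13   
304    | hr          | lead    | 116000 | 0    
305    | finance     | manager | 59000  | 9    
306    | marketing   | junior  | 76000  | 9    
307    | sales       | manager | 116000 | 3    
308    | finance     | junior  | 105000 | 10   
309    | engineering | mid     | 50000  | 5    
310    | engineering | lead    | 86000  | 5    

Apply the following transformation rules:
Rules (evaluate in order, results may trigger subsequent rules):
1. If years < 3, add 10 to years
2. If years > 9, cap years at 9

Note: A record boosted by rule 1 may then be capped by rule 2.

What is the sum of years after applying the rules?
76

Step 1: Apply rule 1 to records with years < 3
  - 2 records get bonus of 10
  - Of these, 2 records then exceed 9 and get capped
Step 2: Apply rule 2 to records with years > 9
  - 3 records (original) are capped
Step 3: Calculate final sum = 76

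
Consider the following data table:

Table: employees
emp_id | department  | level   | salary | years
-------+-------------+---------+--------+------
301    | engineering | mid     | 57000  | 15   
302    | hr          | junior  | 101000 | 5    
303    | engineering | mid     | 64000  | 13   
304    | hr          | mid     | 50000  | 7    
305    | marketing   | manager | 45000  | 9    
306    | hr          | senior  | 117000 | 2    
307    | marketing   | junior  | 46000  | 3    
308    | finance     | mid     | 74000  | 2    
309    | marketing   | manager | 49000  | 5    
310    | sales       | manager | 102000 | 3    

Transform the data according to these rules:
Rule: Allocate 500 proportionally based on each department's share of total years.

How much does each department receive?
engineering: 218.75, finance: 15.62, hr: 109.38, marketing: 132.81, sales: 23.44

Step 1: Calculate total years = 64
Step 2: Calculate each department's proportion:
  engineering: 28/64 = 43.75% → 218.75
  finance: 2/64 = 3.12% → 15.62
  hr: 14/64 = 21.88% → 109.38
  marketing: 17/64 = 26.56% → 132.81
  sales: 3/64 = 4.69% → 23.44
Step 3: Verify: sum of allocations ≈ 500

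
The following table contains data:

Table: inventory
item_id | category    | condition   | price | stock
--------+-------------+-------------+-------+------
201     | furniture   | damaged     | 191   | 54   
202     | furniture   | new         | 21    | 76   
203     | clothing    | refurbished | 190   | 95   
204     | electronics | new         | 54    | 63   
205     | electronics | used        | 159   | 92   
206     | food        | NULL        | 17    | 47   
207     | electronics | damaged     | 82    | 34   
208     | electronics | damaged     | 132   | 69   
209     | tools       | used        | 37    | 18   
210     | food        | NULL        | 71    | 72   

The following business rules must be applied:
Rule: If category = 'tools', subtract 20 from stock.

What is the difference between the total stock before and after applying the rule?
20

Step 1: Original sum of stock = 620
Step 2: 1 records have category = 'tools'
Step 3: Each affected record changes by -20
Step 4: Total change = 1 × -20 = -20
Step 5: New sum = 620 + -20 = 600
Step 6: Difference = |600 - 620| = 20
        (Sum decreased by 20)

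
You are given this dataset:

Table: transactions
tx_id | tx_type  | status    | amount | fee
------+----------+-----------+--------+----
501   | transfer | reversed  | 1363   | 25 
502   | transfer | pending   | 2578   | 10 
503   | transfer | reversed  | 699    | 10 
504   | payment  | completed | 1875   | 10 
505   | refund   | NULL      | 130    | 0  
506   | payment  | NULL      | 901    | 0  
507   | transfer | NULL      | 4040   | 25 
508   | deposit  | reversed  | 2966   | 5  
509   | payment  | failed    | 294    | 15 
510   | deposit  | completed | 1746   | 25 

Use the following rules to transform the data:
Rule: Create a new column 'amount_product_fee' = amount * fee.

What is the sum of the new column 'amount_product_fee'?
249485

Step 1: For each record, compute amount * fee
Example calculations:
  1363 * 25 = 34075
  2578 * 10 = 25780
  699 * 10 = 6990
  ...
Step 2: Sum all derived values
Step 3: Total = 249485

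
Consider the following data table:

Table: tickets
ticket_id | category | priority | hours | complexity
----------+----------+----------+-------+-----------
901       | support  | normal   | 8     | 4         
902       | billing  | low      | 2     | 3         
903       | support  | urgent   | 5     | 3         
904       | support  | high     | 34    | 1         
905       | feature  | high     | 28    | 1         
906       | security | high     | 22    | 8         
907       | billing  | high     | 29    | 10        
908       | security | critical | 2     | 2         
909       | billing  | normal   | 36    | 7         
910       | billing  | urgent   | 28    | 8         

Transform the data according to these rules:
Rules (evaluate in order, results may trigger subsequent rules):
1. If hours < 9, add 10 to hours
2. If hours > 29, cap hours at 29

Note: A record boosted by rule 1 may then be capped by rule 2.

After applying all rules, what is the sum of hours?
222

Step 1: Apply rule 1 to records with hours < 9
  - 4 records get bonus of 10
  - Of these, 0 records then exceed 29 and get capped
Step 2: Apply rule 2 to records with hours > 29
  - 2 records (original) are capped
Step 3: Calculate final sum = 222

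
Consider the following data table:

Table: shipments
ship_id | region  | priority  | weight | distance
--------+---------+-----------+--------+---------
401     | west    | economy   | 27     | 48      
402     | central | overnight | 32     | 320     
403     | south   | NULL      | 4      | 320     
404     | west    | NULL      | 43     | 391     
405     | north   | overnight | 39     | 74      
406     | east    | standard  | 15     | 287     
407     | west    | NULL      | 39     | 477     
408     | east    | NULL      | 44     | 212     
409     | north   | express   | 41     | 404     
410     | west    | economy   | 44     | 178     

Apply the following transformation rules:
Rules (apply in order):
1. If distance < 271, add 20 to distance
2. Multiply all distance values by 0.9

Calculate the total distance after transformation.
2511.9

Step 1: Apply Rule 1 - Add 20 to records with distance < 271
  - 4 records affected: 512 + (4 × 20) = 592
  - Unaffected records: 2199
  - Sum after Rule 1: 2791
Step 2: Apply Rule 2 - Multiply all by 0.9
  - 2791 × 0.9 = 2511.9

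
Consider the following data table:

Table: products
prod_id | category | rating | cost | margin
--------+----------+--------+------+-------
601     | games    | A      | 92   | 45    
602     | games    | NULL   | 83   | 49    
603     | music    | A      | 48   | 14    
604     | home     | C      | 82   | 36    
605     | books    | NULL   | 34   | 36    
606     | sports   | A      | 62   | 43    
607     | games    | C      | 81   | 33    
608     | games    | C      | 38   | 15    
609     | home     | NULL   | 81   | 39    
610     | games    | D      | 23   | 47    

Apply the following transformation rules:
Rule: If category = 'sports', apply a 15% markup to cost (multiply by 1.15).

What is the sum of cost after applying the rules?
633.3

Step 1: Records with category = 'sports' have total cost = 62
Step 2: Apply multiplier: 62 × 1.15 = 71.3
Step 3: Other records total: 562
Step 4: Final sum = 71.3 + 562 = 633.3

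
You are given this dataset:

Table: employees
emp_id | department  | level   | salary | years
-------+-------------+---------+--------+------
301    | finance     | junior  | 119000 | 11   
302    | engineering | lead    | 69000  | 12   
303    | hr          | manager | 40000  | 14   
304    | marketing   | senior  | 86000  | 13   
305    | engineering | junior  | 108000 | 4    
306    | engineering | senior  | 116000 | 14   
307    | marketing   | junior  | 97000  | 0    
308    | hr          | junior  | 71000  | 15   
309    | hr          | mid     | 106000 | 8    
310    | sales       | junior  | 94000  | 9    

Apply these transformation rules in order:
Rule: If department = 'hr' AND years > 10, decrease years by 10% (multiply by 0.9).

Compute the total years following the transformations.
97.1

Step 1: Find records where department = 'hr' AND years > 10
Step 2: 2 records match, summing to 29
Step 3: After multiplier: 29 × 0.9 = 26.1
Step 4: Unaffected records sum: 71
Step 5: Final sum = 26.1 + 71 = 97.1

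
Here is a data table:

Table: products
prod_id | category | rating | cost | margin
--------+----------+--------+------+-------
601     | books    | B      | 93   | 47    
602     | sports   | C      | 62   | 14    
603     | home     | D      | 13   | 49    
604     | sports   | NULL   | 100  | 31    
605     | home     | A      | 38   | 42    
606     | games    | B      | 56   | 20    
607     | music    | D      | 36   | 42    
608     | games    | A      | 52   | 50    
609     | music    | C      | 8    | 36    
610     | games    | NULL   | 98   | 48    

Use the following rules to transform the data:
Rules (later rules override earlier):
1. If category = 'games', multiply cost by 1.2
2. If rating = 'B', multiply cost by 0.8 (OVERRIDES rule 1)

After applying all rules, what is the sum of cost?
556.2

Step 1: Rule 2 takes priority for records with rating = 'B'
  - 2 records: 149 × 0.8 = 119.2
Step 2: Rule 1 applies to remaining records with category = 'games'
  - 2 records: 150 × 1.2 = 180.0
Step 3: Other records unchanged: 257
Step 4: Final sum = 119.2 + 180.0 + 257 = 556.2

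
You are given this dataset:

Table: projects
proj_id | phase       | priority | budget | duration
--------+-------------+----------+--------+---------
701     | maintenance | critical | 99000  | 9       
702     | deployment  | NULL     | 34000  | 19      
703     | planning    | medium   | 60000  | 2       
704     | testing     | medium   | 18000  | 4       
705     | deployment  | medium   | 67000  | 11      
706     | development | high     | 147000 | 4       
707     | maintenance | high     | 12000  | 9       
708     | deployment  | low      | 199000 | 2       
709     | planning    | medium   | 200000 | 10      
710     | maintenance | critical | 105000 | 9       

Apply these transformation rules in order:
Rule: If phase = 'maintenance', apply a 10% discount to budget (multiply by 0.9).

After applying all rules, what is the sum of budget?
919400.0

Step 1: Records with phase = 'maintenance' have total budget = 216000
Step 2: Apply multiplier: 216000 × 0.9 = 194400.0
Step 3: Other records total: 725000
Step 4: Final sum = 194400.0 + 725000 = 919400.0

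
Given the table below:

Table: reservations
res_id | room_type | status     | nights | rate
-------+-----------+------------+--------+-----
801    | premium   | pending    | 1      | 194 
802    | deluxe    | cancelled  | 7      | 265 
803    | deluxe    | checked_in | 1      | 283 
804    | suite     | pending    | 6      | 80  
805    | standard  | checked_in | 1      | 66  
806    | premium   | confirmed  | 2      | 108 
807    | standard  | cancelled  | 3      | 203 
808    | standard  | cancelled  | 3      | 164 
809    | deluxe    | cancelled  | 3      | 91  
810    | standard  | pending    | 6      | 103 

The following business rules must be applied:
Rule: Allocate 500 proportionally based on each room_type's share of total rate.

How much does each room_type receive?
deluxe: 205.2, premium: 96.98, standard: 172.13, suite: 25.69

Step 1: Calculate total rate = 1557
Step 2: Calculate each room_type's proportion:
  deluxe: 639/1557 = 41.04% → 205.2
  premium: 302/1557 = 19.40% → 96.98
  standard: 536/1557 = 34.43% → 172.13
  suite: 80/1557 = 5.14% → 25.69
Step 3: Verify: sum of allocations ≈ 500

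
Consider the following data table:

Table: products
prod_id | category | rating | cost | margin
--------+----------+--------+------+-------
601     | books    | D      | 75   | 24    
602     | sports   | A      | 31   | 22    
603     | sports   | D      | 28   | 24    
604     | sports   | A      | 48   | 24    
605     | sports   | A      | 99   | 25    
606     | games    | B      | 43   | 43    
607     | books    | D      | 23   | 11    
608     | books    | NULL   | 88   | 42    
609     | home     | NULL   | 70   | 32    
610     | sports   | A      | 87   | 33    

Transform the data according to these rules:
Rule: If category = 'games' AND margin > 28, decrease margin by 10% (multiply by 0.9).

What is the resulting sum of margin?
275.7

Step 1: Find records where category = 'games' AND margin > 28
Step 2: 1 records match, summing to 43
Step 3: After multiplier: 43 × 0.9 = 38.7
Step 4: Unaffected records sum: 237
Step 5: Final sum = 38.7 + 237 = 275.7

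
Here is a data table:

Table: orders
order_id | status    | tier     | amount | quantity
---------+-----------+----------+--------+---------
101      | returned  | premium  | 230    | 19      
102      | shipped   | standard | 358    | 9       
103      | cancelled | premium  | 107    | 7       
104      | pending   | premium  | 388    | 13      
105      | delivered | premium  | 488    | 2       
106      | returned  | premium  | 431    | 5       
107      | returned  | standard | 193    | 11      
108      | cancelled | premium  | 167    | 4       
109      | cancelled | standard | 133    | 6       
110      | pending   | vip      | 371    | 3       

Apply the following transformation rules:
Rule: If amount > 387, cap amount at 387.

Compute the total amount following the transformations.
2720

Step 1: 3 records have amount > 387
Step 2: These records originally summed to 1307
Step 3: After capping: 3 × 387 = 1161
Step 4: Unaffected records sum: 1559
Step 5: Final sum = 1161 + 1559 = 2720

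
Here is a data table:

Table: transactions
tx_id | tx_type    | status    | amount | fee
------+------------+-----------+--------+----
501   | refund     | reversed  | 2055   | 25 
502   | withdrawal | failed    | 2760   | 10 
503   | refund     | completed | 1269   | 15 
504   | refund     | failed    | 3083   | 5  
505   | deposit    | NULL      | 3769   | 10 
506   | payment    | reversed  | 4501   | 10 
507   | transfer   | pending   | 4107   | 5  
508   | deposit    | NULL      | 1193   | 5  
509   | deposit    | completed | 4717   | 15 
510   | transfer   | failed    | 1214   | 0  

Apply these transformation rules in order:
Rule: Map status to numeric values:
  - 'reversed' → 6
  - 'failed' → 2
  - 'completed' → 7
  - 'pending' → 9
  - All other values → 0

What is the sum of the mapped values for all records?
41

Step 1: Apply mapping to each record
Step 2: Count by status:
  'reversed': 2 records × 6 = 12
  'failed': 3 records × 2 = 6
  'completed': 2 records × 7 = 14
  'pending': 1 records × 9 = 9
Step 3: Sum all mapped values = 41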